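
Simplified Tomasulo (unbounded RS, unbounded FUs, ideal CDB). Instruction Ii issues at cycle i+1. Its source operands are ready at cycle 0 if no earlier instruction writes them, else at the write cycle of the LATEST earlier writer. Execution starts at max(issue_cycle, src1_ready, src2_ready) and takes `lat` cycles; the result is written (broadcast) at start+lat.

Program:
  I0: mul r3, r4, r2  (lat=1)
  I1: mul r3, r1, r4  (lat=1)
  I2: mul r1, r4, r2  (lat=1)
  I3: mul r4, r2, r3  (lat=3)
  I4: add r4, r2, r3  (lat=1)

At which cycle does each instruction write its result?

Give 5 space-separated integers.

I0 mul r3: issue@1 deps=(None,None) exec_start@1 write@2
I1 mul r3: issue@2 deps=(None,None) exec_start@2 write@3
I2 mul r1: issue@3 deps=(None,None) exec_start@3 write@4
I3 mul r4: issue@4 deps=(None,1) exec_start@4 write@7
I4 add r4: issue@5 deps=(None,1) exec_start@5 write@6

Answer: 2 3 4 7 6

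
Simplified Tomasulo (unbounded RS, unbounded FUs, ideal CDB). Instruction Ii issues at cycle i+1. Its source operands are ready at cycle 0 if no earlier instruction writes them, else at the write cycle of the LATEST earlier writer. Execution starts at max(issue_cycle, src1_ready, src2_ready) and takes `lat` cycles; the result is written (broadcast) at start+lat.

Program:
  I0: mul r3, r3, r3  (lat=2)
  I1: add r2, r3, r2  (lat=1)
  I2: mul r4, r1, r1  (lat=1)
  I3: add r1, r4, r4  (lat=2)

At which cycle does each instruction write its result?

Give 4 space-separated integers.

I0 mul r3: issue@1 deps=(None,None) exec_start@1 write@3
I1 add r2: issue@2 deps=(0,None) exec_start@3 write@4
I2 mul r4: issue@3 deps=(None,None) exec_start@3 write@4
I3 add r1: issue@4 deps=(2,2) exec_start@4 write@6

Answer: 3 4 4 6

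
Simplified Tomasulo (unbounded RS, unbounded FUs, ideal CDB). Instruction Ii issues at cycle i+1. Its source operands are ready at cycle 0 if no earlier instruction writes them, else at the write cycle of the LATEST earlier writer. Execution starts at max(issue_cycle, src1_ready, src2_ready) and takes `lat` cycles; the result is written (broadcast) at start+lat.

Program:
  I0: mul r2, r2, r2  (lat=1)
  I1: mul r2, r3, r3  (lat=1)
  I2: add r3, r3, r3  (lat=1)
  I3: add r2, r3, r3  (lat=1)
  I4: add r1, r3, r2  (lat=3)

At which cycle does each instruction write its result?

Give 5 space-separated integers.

I0 mul r2: issue@1 deps=(None,None) exec_start@1 write@2
I1 mul r2: issue@2 deps=(None,None) exec_start@2 write@3
I2 add r3: issue@3 deps=(None,None) exec_start@3 write@4
I3 add r2: issue@4 deps=(2,2) exec_start@4 write@5
I4 add r1: issue@5 deps=(2,3) exec_start@5 write@8

Answer: 2 3 4 5 8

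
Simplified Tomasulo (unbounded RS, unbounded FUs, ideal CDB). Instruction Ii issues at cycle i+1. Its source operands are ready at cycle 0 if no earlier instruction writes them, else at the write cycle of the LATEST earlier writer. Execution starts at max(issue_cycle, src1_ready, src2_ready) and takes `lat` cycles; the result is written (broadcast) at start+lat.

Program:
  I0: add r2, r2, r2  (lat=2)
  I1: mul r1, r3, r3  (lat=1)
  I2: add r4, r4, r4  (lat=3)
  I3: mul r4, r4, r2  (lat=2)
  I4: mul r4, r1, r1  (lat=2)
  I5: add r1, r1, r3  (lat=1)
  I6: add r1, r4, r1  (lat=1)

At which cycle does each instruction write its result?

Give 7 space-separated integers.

Answer: 3 3 6 8 7 7 8

Derivation:
I0 add r2: issue@1 deps=(None,None) exec_start@1 write@3
I1 mul r1: issue@2 deps=(None,None) exec_start@2 write@3
I2 add r4: issue@3 deps=(None,None) exec_start@3 write@6
I3 mul r4: issue@4 deps=(2,0) exec_start@6 write@8
I4 mul r4: issue@5 deps=(1,1) exec_start@5 write@7
I5 add r1: issue@6 deps=(1,None) exec_start@6 write@7
I6 add r1: issue@7 deps=(4,5) exec_start@7 write@8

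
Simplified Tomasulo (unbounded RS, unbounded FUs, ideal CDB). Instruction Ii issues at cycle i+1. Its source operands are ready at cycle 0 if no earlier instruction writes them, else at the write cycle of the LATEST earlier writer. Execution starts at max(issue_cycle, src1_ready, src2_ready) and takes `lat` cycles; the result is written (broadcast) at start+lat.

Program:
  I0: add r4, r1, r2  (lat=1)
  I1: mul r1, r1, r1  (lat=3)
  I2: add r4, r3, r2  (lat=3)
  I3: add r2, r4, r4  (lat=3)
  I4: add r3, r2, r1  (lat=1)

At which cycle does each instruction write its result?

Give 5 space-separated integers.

I0 add r4: issue@1 deps=(None,None) exec_start@1 write@2
I1 mul r1: issue@2 deps=(None,None) exec_start@2 write@5
I2 add r4: issue@3 deps=(None,None) exec_start@3 write@6
I3 add r2: issue@4 deps=(2,2) exec_start@6 write@9
I4 add r3: issue@5 deps=(3,1) exec_start@9 write@10

Answer: 2 5 6 9 10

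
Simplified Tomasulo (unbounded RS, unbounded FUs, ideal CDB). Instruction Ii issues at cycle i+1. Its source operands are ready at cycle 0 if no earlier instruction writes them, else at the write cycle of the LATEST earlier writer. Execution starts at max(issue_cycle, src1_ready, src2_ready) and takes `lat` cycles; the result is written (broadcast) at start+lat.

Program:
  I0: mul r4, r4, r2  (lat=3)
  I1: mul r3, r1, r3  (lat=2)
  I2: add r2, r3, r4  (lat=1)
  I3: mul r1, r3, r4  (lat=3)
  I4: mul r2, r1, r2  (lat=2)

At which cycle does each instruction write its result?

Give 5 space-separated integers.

Answer: 4 4 5 7 9

Derivation:
I0 mul r4: issue@1 deps=(None,None) exec_start@1 write@4
I1 mul r3: issue@2 deps=(None,None) exec_start@2 write@4
I2 add r2: issue@3 deps=(1,0) exec_start@4 write@5
I3 mul r1: issue@4 deps=(1,0) exec_start@4 write@7
I4 mul r2: issue@5 deps=(3,2) exec_start@7 write@9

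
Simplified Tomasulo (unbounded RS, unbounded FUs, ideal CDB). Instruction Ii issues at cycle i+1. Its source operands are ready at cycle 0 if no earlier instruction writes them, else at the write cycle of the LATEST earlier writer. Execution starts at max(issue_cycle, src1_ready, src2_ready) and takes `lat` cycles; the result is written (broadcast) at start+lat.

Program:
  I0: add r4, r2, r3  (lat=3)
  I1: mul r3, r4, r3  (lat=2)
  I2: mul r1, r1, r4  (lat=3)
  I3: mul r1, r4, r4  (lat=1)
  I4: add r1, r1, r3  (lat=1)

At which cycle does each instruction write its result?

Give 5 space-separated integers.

I0 add r4: issue@1 deps=(None,None) exec_start@1 write@4
I1 mul r3: issue@2 deps=(0,None) exec_start@4 write@6
I2 mul r1: issue@3 deps=(None,0) exec_start@4 write@7
I3 mul r1: issue@4 deps=(0,0) exec_start@4 write@5
I4 add r1: issue@5 deps=(3,1) exec_start@6 write@7

Answer: 4 6 7 5 7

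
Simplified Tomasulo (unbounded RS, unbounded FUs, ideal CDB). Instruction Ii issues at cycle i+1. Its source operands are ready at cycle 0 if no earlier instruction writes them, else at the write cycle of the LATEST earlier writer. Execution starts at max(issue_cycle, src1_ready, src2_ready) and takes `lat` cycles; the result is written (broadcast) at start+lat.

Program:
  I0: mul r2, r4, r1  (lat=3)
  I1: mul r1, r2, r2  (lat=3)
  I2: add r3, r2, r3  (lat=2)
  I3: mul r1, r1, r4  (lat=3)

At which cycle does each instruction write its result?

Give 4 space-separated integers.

Answer: 4 7 6 10

Derivation:
I0 mul r2: issue@1 deps=(None,None) exec_start@1 write@4
I1 mul r1: issue@2 deps=(0,0) exec_start@4 write@7
I2 add r3: issue@3 deps=(0,None) exec_start@4 write@6
I3 mul r1: issue@4 deps=(1,None) exec_start@7 write@10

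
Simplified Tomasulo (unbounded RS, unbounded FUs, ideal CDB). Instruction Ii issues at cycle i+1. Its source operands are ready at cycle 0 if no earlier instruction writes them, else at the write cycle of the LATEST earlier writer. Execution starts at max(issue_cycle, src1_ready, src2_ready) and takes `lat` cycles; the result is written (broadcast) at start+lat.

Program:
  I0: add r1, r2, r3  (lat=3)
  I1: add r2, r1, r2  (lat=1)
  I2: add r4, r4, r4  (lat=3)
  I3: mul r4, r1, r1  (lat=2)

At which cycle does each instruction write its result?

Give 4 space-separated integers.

I0 add r1: issue@1 deps=(None,None) exec_start@1 write@4
I1 add r2: issue@2 deps=(0,None) exec_start@4 write@5
I2 add r4: issue@3 deps=(None,None) exec_start@3 write@6
I3 mul r4: issue@4 deps=(0,0) exec_start@4 write@6

Answer: 4 5 6 6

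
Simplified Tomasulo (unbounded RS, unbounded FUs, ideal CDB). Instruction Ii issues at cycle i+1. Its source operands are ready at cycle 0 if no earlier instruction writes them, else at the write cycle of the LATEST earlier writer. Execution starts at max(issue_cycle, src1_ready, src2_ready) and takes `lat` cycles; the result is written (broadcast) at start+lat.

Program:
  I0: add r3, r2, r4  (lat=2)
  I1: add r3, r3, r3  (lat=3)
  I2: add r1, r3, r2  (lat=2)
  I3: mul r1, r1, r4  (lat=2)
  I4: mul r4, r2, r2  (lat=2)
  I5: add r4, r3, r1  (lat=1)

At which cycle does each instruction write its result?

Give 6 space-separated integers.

Answer: 3 6 8 10 7 11

Derivation:
I0 add r3: issue@1 deps=(None,None) exec_start@1 write@3
I1 add r3: issue@2 deps=(0,0) exec_start@3 write@6
I2 add r1: issue@3 deps=(1,None) exec_start@6 write@8
I3 mul r1: issue@4 deps=(2,None) exec_start@8 write@10
I4 mul r4: issue@5 deps=(None,None) exec_start@5 write@7
I5 add r4: issue@6 deps=(1,3) exec_start@10 write@11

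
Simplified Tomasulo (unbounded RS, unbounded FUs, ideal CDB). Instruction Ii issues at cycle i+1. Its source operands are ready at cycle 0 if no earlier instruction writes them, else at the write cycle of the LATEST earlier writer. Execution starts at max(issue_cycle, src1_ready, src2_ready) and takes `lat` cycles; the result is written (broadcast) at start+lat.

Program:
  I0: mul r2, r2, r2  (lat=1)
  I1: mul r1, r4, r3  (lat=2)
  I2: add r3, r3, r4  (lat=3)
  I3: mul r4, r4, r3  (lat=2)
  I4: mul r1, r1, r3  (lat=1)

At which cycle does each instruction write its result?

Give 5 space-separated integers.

I0 mul r2: issue@1 deps=(None,None) exec_start@1 write@2
I1 mul r1: issue@2 deps=(None,None) exec_start@2 write@4
I2 add r3: issue@3 deps=(None,None) exec_start@3 write@6
I3 mul r4: issue@4 deps=(None,2) exec_start@6 write@8
I4 mul r1: issue@5 deps=(1,2) exec_start@6 write@7

Answer: 2 4 6 8 7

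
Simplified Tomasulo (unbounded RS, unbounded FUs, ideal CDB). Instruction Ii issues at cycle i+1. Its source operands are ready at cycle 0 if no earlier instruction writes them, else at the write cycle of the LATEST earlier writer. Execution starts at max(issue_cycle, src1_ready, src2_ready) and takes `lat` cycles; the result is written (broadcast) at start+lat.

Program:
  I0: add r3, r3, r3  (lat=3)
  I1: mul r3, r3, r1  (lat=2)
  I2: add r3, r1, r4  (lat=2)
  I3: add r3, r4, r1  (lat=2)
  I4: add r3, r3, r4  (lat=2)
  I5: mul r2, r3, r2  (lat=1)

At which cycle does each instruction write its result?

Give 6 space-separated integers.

Answer: 4 6 5 6 8 9

Derivation:
I0 add r3: issue@1 deps=(None,None) exec_start@1 write@4
I1 mul r3: issue@2 deps=(0,None) exec_start@4 write@6
I2 add r3: issue@3 deps=(None,None) exec_start@3 write@5
I3 add r3: issue@4 deps=(None,None) exec_start@4 write@6
I4 add r3: issue@5 deps=(3,None) exec_start@6 write@8
I5 mul r2: issue@6 deps=(4,None) exec_start@8 write@9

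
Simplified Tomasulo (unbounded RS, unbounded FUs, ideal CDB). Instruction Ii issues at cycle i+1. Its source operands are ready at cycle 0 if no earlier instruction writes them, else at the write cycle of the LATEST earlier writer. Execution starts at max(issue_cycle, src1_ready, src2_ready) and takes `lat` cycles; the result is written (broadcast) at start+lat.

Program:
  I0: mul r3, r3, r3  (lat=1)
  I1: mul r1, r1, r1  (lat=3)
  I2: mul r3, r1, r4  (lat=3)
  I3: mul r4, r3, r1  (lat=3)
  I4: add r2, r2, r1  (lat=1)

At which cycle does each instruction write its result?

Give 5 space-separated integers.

Answer: 2 5 8 11 6

Derivation:
I0 mul r3: issue@1 deps=(None,None) exec_start@1 write@2
I1 mul r1: issue@2 deps=(None,None) exec_start@2 write@5
I2 mul r3: issue@3 deps=(1,None) exec_start@5 write@8
I3 mul r4: issue@4 deps=(2,1) exec_start@8 write@11
I4 add r2: issue@5 deps=(None,1) exec_start@5 write@6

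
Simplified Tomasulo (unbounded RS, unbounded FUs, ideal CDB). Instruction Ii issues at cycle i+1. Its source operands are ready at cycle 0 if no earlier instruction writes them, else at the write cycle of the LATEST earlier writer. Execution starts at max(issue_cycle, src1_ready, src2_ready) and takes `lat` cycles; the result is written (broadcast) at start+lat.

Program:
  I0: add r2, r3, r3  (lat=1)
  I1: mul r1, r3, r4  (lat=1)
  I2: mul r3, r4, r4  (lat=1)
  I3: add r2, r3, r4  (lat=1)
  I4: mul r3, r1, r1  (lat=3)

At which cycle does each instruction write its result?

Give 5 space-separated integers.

Answer: 2 3 4 5 8

Derivation:
I0 add r2: issue@1 deps=(None,None) exec_start@1 write@2
I1 mul r1: issue@2 deps=(None,None) exec_start@2 write@3
I2 mul r3: issue@3 deps=(None,None) exec_start@3 write@4
I3 add r2: issue@4 deps=(2,None) exec_start@4 write@5
I4 mul r3: issue@5 deps=(1,1) exec_start@5 write@8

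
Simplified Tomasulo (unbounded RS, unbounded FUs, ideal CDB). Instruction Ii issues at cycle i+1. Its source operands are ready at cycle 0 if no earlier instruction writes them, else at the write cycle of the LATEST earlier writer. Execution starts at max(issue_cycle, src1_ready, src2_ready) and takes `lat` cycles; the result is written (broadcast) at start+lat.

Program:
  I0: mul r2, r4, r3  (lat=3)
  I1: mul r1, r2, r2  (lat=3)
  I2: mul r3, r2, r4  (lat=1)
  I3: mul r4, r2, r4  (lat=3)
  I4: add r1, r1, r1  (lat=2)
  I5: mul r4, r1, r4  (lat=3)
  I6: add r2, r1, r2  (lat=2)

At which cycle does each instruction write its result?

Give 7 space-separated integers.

I0 mul r2: issue@1 deps=(None,None) exec_start@1 write@4
I1 mul r1: issue@2 deps=(0,0) exec_start@4 write@7
I2 mul r3: issue@3 deps=(0,None) exec_start@4 write@5
I3 mul r4: issue@4 deps=(0,None) exec_start@4 write@7
I4 add r1: issue@5 deps=(1,1) exec_start@7 write@9
I5 mul r4: issue@6 deps=(4,3) exec_start@9 write@12
I6 add r2: issue@7 deps=(4,0) exec_start@9 write@11

Answer: 4 7 5 7 9 12 11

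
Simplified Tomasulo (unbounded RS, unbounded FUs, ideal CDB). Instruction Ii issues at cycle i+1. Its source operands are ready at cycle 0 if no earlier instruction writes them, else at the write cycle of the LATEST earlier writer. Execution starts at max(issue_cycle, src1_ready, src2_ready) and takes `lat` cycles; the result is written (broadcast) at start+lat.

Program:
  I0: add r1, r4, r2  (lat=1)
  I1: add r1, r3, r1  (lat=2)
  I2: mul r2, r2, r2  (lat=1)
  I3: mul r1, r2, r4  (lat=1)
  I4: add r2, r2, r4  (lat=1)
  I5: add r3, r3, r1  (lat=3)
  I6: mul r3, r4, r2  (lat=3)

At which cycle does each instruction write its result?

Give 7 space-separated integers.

I0 add r1: issue@1 deps=(None,None) exec_start@1 write@2
I1 add r1: issue@2 deps=(None,0) exec_start@2 write@4
I2 mul r2: issue@3 deps=(None,None) exec_start@3 write@4
I3 mul r1: issue@4 deps=(2,None) exec_start@4 write@5
I4 add r2: issue@5 deps=(2,None) exec_start@5 write@6
I5 add r3: issue@6 deps=(None,3) exec_start@6 write@9
I6 mul r3: issue@7 deps=(None,4) exec_start@7 write@10

Answer: 2 4 4 5 6 9 10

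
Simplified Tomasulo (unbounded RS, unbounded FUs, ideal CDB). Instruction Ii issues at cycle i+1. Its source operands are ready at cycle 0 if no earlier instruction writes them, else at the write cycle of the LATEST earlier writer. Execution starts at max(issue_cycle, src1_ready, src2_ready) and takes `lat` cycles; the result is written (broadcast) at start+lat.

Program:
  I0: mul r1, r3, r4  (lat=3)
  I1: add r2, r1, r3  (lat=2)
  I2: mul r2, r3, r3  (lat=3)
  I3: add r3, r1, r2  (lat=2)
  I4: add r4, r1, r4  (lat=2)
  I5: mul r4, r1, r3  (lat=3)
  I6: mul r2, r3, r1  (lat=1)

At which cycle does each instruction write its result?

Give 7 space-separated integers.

I0 mul r1: issue@1 deps=(None,None) exec_start@1 write@4
I1 add r2: issue@2 deps=(0,None) exec_start@4 write@6
I2 mul r2: issue@3 deps=(None,None) exec_start@3 write@6
I3 add r3: issue@4 deps=(0,2) exec_start@6 write@8
I4 add r4: issue@5 deps=(0,None) exec_start@5 write@7
I5 mul r4: issue@6 deps=(0,3) exec_start@8 write@11
I6 mul r2: issue@7 deps=(3,0) exec_start@8 write@9

Answer: 4 6 6 8 7 11 9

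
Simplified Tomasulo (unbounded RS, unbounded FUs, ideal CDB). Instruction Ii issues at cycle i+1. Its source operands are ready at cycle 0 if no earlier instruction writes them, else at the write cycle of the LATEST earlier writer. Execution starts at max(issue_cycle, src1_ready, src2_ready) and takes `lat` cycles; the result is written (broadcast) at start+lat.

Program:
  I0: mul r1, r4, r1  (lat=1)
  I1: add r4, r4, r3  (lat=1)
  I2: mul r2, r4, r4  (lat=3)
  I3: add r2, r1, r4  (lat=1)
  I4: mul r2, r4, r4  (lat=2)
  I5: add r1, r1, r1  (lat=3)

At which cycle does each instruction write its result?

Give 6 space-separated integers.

Answer: 2 3 6 5 7 9

Derivation:
I0 mul r1: issue@1 deps=(None,None) exec_start@1 write@2
I1 add r4: issue@2 deps=(None,None) exec_start@2 write@3
I2 mul r2: issue@3 deps=(1,1) exec_start@3 write@6
I3 add r2: issue@4 deps=(0,1) exec_start@4 write@5
I4 mul r2: issue@5 deps=(1,1) exec_start@5 write@7
I5 add r1: issue@6 deps=(0,0) exec_start@6 write@9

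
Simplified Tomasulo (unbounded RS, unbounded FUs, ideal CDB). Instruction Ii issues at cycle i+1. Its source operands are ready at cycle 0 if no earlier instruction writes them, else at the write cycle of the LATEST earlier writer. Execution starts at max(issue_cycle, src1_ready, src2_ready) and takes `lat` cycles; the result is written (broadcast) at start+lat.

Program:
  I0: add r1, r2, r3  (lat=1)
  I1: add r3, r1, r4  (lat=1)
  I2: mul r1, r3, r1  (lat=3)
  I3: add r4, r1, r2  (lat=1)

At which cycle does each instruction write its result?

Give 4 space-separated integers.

Answer: 2 3 6 7

Derivation:
I0 add r1: issue@1 deps=(None,None) exec_start@1 write@2
I1 add r3: issue@2 deps=(0,None) exec_start@2 write@3
I2 mul r1: issue@3 deps=(1,0) exec_start@3 write@6
I3 add r4: issue@4 deps=(2,None) exec_start@6 write@7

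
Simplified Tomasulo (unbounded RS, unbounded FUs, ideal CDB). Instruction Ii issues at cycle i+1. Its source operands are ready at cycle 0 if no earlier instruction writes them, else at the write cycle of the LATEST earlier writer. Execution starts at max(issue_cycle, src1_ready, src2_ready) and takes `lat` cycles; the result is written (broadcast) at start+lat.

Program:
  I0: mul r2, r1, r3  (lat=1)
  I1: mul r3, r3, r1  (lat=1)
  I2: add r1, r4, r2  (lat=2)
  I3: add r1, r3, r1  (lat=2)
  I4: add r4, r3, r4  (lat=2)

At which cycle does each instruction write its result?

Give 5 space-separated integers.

I0 mul r2: issue@1 deps=(None,None) exec_start@1 write@2
I1 mul r3: issue@2 deps=(None,None) exec_start@2 write@3
I2 add r1: issue@3 deps=(None,0) exec_start@3 write@5
I3 add r1: issue@4 deps=(1,2) exec_start@5 write@7
I4 add r4: issue@5 deps=(1,None) exec_start@5 write@7

Answer: 2 3 5 7 7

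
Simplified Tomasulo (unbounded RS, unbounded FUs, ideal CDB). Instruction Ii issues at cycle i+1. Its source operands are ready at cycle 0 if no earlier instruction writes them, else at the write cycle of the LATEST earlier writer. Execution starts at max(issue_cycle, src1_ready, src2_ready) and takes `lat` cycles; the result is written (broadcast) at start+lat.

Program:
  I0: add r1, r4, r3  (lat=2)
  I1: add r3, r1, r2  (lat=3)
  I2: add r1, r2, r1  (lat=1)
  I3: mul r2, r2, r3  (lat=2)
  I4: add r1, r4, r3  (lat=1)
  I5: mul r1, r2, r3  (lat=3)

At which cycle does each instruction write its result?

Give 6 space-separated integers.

I0 add r1: issue@1 deps=(None,None) exec_start@1 write@3
I1 add r3: issue@2 deps=(0,None) exec_start@3 write@6
I2 add r1: issue@3 deps=(None,0) exec_start@3 write@4
I3 mul r2: issue@4 deps=(None,1) exec_start@6 write@8
I4 add r1: issue@5 deps=(None,1) exec_start@6 write@7
I5 mul r1: issue@6 deps=(3,1) exec_start@8 write@11

Answer: 3 6 4 8 7 11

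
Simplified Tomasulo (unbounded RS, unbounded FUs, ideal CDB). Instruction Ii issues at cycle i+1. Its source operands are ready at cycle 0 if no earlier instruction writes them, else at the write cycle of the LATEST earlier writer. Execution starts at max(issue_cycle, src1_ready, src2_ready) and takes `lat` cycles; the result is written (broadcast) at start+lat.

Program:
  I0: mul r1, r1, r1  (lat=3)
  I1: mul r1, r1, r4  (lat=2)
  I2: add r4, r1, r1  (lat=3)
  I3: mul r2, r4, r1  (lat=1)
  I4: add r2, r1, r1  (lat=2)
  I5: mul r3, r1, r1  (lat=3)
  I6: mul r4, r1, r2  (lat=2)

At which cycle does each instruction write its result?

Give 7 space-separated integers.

I0 mul r1: issue@1 deps=(None,None) exec_start@1 write@4
I1 mul r1: issue@2 deps=(0,None) exec_start@4 write@6
I2 add r4: issue@3 deps=(1,1) exec_start@6 write@9
I3 mul r2: issue@4 deps=(2,1) exec_start@9 write@10
I4 add r2: issue@5 deps=(1,1) exec_start@6 write@8
I5 mul r3: issue@6 deps=(1,1) exec_start@6 write@9
I6 mul r4: issue@7 deps=(1,4) exec_start@8 write@10

Answer: 4 6 9 10 8 9 10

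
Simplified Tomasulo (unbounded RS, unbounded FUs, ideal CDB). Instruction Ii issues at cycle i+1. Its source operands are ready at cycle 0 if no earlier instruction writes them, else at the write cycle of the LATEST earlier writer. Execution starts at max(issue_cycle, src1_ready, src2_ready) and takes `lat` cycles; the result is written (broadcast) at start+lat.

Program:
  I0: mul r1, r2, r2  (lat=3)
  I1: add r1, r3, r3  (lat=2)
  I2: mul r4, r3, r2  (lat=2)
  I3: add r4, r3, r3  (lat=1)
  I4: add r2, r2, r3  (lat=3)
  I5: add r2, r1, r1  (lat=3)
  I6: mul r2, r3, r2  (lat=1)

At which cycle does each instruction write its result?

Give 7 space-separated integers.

I0 mul r1: issue@1 deps=(None,None) exec_start@1 write@4
I1 add r1: issue@2 deps=(None,None) exec_start@2 write@4
I2 mul r4: issue@3 deps=(None,None) exec_start@3 write@5
I3 add r4: issue@4 deps=(None,None) exec_start@4 write@5
I4 add r2: issue@5 deps=(None,None) exec_start@5 write@8
I5 add r2: issue@6 deps=(1,1) exec_start@6 write@9
I6 mul r2: issue@7 deps=(None,5) exec_start@9 write@10

Answer: 4 4 5 5 8 9 10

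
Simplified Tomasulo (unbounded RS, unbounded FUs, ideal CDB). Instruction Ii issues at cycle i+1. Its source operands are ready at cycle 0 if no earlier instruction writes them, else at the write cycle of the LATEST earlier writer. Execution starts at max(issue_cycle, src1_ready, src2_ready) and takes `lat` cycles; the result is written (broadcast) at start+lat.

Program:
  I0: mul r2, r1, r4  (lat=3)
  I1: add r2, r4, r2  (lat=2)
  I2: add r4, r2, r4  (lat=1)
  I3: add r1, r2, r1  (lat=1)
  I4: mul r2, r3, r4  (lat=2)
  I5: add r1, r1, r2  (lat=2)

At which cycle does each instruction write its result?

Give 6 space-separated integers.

Answer: 4 6 7 7 9 11

Derivation:
I0 mul r2: issue@1 deps=(None,None) exec_start@1 write@4
I1 add r2: issue@2 deps=(None,0) exec_start@4 write@6
I2 add r4: issue@3 deps=(1,None) exec_start@6 write@7
I3 add r1: issue@4 deps=(1,None) exec_start@6 write@7
I4 mul r2: issue@5 deps=(None,2) exec_start@7 write@9
I5 add r1: issue@6 deps=(3,4) exec_start@9 write@11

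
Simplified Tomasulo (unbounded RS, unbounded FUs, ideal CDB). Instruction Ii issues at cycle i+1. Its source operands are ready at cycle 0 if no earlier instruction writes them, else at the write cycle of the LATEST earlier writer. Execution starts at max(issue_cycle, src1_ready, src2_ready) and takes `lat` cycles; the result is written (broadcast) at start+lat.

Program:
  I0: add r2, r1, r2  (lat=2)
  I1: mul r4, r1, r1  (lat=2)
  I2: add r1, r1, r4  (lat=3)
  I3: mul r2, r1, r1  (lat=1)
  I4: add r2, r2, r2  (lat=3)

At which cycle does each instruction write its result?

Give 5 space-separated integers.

I0 add r2: issue@1 deps=(None,None) exec_start@1 write@3
I1 mul r4: issue@2 deps=(None,None) exec_start@2 write@4
I2 add r1: issue@3 deps=(None,1) exec_start@4 write@7
I3 mul r2: issue@4 deps=(2,2) exec_start@7 write@8
I4 add r2: issue@5 deps=(3,3) exec_start@8 write@11

Answer: 3 4 7 8 11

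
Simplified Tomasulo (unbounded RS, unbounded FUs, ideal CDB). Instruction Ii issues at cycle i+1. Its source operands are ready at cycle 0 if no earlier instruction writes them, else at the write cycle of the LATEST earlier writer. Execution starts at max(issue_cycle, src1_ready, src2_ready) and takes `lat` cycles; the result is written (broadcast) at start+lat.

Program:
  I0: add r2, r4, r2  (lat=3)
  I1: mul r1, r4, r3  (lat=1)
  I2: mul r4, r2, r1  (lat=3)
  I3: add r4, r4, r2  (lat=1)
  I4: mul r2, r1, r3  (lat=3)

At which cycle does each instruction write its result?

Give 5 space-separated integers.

I0 add r2: issue@1 deps=(None,None) exec_start@1 write@4
I1 mul r1: issue@2 deps=(None,None) exec_start@2 write@3
I2 mul r4: issue@3 deps=(0,1) exec_start@4 write@7
I3 add r4: issue@4 deps=(2,0) exec_start@7 write@8
I4 mul r2: issue@5 deps=(1,None) exec_start@5 write@8

Answer: 4 3 7 8 8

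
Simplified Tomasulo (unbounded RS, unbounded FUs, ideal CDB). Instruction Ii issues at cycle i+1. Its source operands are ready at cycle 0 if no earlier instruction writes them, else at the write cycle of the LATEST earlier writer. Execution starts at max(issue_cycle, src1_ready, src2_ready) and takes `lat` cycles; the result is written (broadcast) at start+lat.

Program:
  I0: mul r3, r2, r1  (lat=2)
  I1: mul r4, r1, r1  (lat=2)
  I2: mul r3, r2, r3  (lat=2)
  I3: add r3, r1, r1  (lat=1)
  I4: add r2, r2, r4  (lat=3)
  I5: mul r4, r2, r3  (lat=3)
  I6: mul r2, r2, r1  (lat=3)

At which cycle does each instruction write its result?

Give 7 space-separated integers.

I0 mul r3: issue@1 deps=(None,None) exec_start@1 write@3
I1 mul r4: issue@2 deps=(None,None) exec_start@2 write@4
I2 mul r3: issue@3 deps=(None,0) exec_start@3 write@5
I3 add r3: issue@4 deps=(None,None) exec_start@4 write@5
I4 add r2: issue@5 deps=(None,1) exec_start@5 write@8
I5 mul r4: issue@6 deps=(4,3) exec_start@8 write@11
I6 mul r2: issue@7 deps=(4,None) exec_start@8 write@11

Answer: 3 4 5 5 8 11 11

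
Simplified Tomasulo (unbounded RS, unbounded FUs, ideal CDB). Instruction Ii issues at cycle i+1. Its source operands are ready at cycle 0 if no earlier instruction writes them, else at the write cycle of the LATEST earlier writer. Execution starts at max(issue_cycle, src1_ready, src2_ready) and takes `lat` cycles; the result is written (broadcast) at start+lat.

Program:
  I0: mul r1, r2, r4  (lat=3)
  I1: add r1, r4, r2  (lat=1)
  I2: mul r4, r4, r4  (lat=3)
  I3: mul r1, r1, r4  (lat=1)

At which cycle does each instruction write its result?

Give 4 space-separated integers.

Answer: 4 3 6 7

Derivation:
I0 mul r1: issue@1 deps=(None,None) exec_start@1 write@4
I1 add r1: issue@2 deps=(None,None) exec_start@2 write@3
I2 mul r4: issue@3 deps=(None,None) exec_start@3 write@6
I3 mul r1: issue@4 deps=(1,2) exec_start@6 write@7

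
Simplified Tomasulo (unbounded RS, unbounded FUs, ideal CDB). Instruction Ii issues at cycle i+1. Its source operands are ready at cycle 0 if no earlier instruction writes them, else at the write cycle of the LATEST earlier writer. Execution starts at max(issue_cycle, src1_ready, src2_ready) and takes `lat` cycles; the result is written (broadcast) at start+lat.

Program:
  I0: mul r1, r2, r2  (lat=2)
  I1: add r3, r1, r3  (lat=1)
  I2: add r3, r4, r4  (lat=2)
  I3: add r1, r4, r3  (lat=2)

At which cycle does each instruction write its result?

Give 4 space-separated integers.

I0 mul r1: issue@1 deps=(None,None) exec_start@1 write@3
I1 add r3: issue@2 deps=(0,None) exec_start@3 write@4
I2 add r3: issue@3 deps=(None,None) exec_start@3 write@5
I3 add r1: issue@4 deps=(None,2) exec_start@5 write@7

Answer: 3 4 5 7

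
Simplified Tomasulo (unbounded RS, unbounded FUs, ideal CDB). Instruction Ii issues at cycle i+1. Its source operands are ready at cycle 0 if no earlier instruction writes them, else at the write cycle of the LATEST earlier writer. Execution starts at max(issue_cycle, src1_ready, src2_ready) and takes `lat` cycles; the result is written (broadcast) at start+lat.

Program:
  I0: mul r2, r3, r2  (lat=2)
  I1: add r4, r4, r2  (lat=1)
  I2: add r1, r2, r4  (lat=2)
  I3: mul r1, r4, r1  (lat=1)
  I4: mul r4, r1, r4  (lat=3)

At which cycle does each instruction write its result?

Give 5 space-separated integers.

I0 mul r2: issue@1 deps=(None,None) exec_start@1 write@3
I1 add r4: issue@2 deps=(None,0) exec_start@3 write@4
I2 add r1: issue@3 deps=(0,1) exec_start@4 write@6
I3 mul r1: issue@4 deps=(1,2) exec_start@6 write@7
I4 mul r4: issue@5 deps=(3,1) exec_start@7 write@10

Answer: 3 4 6 7 10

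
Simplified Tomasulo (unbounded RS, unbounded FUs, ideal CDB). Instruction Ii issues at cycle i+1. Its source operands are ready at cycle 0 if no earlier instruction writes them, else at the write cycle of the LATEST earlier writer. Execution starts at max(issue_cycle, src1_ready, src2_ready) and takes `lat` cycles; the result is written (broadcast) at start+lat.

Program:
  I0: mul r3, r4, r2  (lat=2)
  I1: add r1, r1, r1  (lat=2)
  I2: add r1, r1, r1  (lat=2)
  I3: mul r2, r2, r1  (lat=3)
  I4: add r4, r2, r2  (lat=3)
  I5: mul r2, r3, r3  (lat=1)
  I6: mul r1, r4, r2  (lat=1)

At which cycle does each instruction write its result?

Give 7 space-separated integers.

Answer: 3 4 6 9 12 7 13

Derivation:
I0 mul r3: issue@1 deps=(None,None) exec_start@1 write@3
I1 add r1: issue@2 deps=(None,None) exec_start@2 write@4
I2 add r1: issue@3 deps=(1,1) exec_start@4 write@6
I3 mul r2: issue@4 deps=(None,2) exec_start@6 write@9
I4 add r4: issue@5 deps=(3,3) exec_start@9 write@12
I5 mul r2: issue@6 deps=(0,0) exec_start@6 write@7
I6 mul r1: issue@7 deps=(4,5) exec_start@12 write@13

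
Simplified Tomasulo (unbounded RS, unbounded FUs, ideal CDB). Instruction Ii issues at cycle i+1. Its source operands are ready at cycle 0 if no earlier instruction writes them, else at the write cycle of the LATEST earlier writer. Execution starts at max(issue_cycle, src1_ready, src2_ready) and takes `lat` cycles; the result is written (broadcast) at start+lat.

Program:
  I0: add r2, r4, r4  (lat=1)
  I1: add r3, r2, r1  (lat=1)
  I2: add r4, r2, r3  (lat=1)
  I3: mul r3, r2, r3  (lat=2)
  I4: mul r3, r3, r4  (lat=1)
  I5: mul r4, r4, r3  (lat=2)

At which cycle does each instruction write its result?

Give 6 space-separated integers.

Answer: 2 3 4 6 7 9

Derivation:
I0 add r2: issue@1 deps=(None,None) exec_start@1 write@2
I1 add r3: issue@2 deps=(0,None) exec_start@2 write@3
I2 add r4: issue@3 deps=(0,1) exec_start@3 write@4
I3 mul r3: issue@4 deps=(0,1) exec_start@4 write@6
I4 mul r3: issue@5 deps=(3,2) exec_start@6 write@7
I5 mul r4: issue@6 deps=(2,4) exec_start@7 write@9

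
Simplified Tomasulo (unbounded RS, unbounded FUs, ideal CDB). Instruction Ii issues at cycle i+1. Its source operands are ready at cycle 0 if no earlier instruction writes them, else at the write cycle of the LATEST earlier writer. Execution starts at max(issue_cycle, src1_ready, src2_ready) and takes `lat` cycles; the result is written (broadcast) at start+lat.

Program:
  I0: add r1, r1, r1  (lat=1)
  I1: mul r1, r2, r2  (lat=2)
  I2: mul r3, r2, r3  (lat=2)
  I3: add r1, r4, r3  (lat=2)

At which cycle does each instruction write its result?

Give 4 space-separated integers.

I0 add r1: issue@1 deps=(None,None) exec_start@1 write@2
I1 mul r1: issue@2 deps=(None,None) exec_start@2 write@4
I2 mul r3: issue@3 deps=(None,None) exec_start@3 write@5
I3 add r1: issue@4 deps=(None,2) exec_start@5 write@7

Answer: 2 4 5 7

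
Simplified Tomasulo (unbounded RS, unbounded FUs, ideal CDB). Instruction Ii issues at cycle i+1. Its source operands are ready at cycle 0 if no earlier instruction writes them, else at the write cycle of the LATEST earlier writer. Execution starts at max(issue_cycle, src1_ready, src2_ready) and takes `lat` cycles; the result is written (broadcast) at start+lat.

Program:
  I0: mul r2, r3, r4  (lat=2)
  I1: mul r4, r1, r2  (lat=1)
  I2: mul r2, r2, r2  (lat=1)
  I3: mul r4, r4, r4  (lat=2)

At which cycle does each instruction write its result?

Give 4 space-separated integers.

Answer: 3 4 4 6

Derivation:
I0 mul r2: issue@1 deps=(None,None) exec_start@1 write@3
I1 mul r4: issue@2 deps=(None,0) exec_start@3 write@4
I2 mul r2: issue@3 deps=(0,0) exec_start@3 write@4
I3 mul r4: issue@4 deps=(1,1) exec_start@4 write@6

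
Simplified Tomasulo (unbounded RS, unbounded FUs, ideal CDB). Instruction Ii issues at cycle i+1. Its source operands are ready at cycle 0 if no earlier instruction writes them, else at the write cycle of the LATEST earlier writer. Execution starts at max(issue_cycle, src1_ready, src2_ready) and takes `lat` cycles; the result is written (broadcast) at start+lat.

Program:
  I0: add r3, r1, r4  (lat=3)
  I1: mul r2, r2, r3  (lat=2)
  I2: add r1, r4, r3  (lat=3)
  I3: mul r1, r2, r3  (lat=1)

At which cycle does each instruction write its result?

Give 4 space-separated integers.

I0 add r3: issue@1 deps=(None,None) exec_start@1 write@4
I1 mul r2: issue@2 deps=(None,0) exec_start@4 write@6
I2 add r1: issue@3 deps=(None,0) exec_start@4 write@7
I3 mul r1: issue@4 deps=(1,0) exec_start@6 write@7

Answer: 4 6 7 7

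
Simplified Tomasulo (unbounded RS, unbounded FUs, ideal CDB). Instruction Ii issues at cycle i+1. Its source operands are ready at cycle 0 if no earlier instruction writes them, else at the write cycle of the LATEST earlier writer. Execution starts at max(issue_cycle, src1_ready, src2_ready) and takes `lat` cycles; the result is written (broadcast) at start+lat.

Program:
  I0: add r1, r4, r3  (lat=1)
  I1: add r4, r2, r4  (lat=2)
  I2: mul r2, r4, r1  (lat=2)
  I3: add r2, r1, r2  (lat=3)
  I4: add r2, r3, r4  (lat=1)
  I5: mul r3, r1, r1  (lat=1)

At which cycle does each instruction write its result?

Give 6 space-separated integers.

Answer: 2 4 6 9 6 7

Derivation:
I0 add r1: issue@1 deps=(None,None) exec_start@1 write@2
I1 add r4: issue@2 deps=(None,None) exec_start@2 write@4
I2 mul r2: issue@3 deps=(1,0) exec_start@4 write@6
I3 add r2: issue@4 deps=(0,2) exec_start@6 write@9
I4 add r2: issue@5 deps=(None,1) exec_start@5 write@6
I5 mul r3: issue@6 deps=(0,0) exec_start@6 write@7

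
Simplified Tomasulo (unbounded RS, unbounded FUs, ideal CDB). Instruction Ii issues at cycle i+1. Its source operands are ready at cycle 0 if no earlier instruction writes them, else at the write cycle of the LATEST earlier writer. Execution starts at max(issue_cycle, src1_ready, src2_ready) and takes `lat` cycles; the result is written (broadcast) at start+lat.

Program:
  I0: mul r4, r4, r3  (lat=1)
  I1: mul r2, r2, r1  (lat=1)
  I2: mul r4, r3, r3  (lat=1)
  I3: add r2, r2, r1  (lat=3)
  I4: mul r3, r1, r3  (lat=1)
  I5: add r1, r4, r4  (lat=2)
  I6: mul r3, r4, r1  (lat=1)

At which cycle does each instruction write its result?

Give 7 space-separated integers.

Answer: 2 3 4 7 6 8 9

Derivation:
I0 mul r4: issue@1 deps=(None,None) exec_start@1 write@2
I1 mul r2: issue@2 deps=(None,None) exec_start@2 write@3
I2 mul r4: issue@3 deps=(None,None) exec_start@3 write@4
I3 add r2: issue@4 deps=(1,None) exec_start@4 write@7
I4 mul r3: issue@5 deps=(None,None) exec_start@5 write@6
I5 add r1: issue@6 deps=(2,2) exec_start@6 write@8
I6 mul r3: issue@7 deps=(2,5) exec_start@8 write@9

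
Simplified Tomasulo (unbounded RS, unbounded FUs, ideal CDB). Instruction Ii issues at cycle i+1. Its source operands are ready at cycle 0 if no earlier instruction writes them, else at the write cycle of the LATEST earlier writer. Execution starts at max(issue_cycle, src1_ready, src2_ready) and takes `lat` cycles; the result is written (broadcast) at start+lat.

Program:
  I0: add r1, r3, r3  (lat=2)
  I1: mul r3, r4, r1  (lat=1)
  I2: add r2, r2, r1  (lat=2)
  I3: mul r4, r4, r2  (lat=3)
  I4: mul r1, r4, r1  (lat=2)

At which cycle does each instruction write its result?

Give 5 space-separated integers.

I0 add r1: issue@1 deps=(None,None) exec_start@1 write@3
I1 mul r3: issue@2 deps=(None,0) exec_start@3 write@4
I2 add r2: issue@3 deps=(None,0) exec_start@3 write@5
I3 mul r4: issue@4 deps=(None,2) exec_start@5 write@8
I4 mul r1: issue@5 deps=(3,0) exec_start@8 write@10

Answer: 3 4 5 8 10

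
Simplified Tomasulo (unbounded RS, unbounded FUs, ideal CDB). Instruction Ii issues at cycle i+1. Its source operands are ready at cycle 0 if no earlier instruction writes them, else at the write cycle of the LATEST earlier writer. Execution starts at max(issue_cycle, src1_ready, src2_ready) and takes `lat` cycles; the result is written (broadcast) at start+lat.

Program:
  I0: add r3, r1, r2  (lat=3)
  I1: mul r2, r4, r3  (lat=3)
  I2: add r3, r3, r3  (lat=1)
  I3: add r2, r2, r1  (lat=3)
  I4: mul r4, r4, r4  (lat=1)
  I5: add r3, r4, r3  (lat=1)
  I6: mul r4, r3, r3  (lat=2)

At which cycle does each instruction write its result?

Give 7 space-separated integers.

Answer: 4 7 5 10 6 7 9

Derivation:
I0 add r3: issue@1 deps=(None,None) exec_start@1 write@4
I1 mul r2: issue@2 deps=(None,0) exec_start@4 write@7
I2 add r3: issue@3 deps=(0,0) exec_start@4 write@5
I3 add r2: issue@4 deps=(1,None) exec_start@7 write@10
I4 mul r4: issue@5 deps=(None,None) exec_start@5 write@6
I5 add r3: issue@6 deps=(4,2) exec_start@6 write@7
I6 mul r4: issue@7 deps=(5,5) exec_start@7 write@9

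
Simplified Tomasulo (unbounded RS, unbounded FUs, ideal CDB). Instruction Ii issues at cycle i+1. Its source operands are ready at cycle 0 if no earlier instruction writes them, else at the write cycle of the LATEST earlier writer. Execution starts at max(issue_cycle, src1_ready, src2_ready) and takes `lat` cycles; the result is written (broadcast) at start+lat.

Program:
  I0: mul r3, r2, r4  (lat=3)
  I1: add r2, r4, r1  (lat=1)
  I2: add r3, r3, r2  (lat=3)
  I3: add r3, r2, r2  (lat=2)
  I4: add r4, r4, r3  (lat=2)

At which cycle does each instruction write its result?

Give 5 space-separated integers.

I0 mul r3: issue@1 deps=(None,None) exec_start@1 write@4
I1 add r2: issue@2 deps=(None,None) exec_start@2 write@3
I2 add r3: issue@3 deps=(0,1) exec_start@4 write@7
I3 add r3: issue@4 deps=(1,1) exec_start@4 write@6
I4 add r4: issue@5 deps=(None,3) exec_start@6 write@8

Answer: 4 3 7 6 8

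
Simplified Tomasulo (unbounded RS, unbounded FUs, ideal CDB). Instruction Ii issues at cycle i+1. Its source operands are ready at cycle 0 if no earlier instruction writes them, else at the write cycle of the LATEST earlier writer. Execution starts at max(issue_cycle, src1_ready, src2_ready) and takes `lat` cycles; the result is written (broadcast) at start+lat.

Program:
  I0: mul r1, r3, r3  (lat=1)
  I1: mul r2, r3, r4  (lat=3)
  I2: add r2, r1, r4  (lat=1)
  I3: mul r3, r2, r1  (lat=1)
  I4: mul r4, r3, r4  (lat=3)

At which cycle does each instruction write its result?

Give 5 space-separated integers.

I0 mul r1: issue@1 deps=(None,None) exec_start@1 write@2
I1 mul r2: issue@2 deps=(None,None) exec_start@2 write@5
I2 add r2: issue@3 deps=(0,None) exec_start@3 write@4
I3 mul r3: issue@4 deps=(2,0) exec_start@4 write@5
I4 mul r4: issue@5 deps=(3,None) exec_start@5 write@8

Answer: 2 5 4 5 8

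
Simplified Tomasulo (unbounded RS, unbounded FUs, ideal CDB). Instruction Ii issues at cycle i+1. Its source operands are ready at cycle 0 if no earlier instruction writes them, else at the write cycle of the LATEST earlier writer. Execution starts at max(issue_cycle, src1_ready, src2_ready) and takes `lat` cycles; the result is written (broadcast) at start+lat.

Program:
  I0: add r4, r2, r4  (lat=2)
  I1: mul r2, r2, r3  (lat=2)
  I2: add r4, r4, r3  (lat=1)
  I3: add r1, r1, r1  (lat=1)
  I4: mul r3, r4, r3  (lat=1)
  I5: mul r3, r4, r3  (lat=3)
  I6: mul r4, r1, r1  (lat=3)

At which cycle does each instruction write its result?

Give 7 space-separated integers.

I0 add r4: issue@1 deps=(None,None) exec_start@1 write@3
I1 mul r2: issue@2 deps=(None,None) exec_start@2 write@4
I2 add r4: issue@3 deps=(0,None) exec_start@3 write@4
I3 add r1: issue@4 deps=(None,None) exec_start@4 write@5
I4 mul r3: issue@5 deps=(2,None) exec_start@5 write@6
I5 mul r3: issue@6 deps=(2,4) exec_start@6 write@9
I6 mul r4: issue@7 deps=(3,3) exec_start@7 write@10

Answer: 3 4 4 5 6 9 10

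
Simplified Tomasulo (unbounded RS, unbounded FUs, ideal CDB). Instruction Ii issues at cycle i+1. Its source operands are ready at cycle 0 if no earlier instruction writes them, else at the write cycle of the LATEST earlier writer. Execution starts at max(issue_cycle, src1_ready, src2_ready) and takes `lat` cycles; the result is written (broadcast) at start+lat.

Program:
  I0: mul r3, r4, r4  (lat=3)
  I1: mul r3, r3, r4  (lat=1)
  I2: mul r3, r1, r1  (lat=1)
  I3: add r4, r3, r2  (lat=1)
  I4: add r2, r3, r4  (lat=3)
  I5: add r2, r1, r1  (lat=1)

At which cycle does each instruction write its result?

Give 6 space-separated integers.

Answer: 4 5 4 5 8 7

Derivation:
I0 mul r3: issue@1 deps=(None,None) exec_start@1 write@4
I1 mul r3: issue@2 deps=(0,None) exec_start@4 write@5
I2 mul r3: issue@3 deps=(None,None) exec_start@3 write@4
I3 add r4: issue@4 deps=(2,None) exec_start@4 write@5
I4 add r2: issue@5 deps=(2,3) exec_start@5 write@8
I5 add r2: issue@6 deps=(None,None) exec_start@6 write@7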